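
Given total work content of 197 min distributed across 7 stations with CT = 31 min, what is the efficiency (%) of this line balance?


Formula: Efficiency = Sum of Task Times / (N_stations * CT) * 100
Total station capacity = 7 stations * 31 min = 217 min
Efficiency = 197 / 217 * 100 = 90.8%

90.8%


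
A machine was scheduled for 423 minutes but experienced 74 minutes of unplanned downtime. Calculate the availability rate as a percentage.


Formula: Availability = (Planned Time - Downtime) / Planned Time * 100
Uptime = 423 - 74 = 349 min
Availability = 349 / 423 * 100 = 82.5%

82.5%


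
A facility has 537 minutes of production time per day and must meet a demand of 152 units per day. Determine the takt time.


Formula: Takt Time = Available Production Time / Customer Demand
Takt = 537 min/day / 152 units/day
Takt = 3.53 min/unit

3.53 min/unit


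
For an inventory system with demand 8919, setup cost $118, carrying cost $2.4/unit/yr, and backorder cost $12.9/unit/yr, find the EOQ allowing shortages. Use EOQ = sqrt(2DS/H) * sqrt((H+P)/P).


Formula: EOQ* = sqrt(2DS/H) * sqrt((H+P)/P)
Base EOQ = sqrt(2*8919*118/2.4) = 936.5 units
Correction = sqrt((2.4+12.9)/12.9) = 1.08906
EOQ* = 936.5 * 1.08906 = 1019.9 units

1019.9 units


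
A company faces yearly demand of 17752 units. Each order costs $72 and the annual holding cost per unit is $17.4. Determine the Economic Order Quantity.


Formula: EOQ = sqrt(2 * D * S / H)
Numerator: 2 * 17752 * 72 = 2556288
2DS/H = 2556288 / 17.4 = 146913.1
EOQ = sqrt(146913.1) = 383.3 units

383.3 units


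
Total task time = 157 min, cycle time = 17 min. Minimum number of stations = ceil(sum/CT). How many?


Formula: N_min = ceil(Sum of Task Times / Cycle Time)
N_min = ceil(157 min / 17 min) = ceil(9.2353)
N_min = 10 stations

10


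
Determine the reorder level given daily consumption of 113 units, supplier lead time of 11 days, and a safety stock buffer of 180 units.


Formula: ROP = (Daily Demand * Lead Time) + Safety Stock
Demand during lead time = 113 * 11 = 1243 units
ROP = 1243 + 180 = 1423 units

1423 units


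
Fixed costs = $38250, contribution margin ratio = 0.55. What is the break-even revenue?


Formula: BER = Fixed Costs / Contribution Margin Ratio
BER = $38250 / 0.55
BER = $69545.45 (to the nearest cent)

$69545.45


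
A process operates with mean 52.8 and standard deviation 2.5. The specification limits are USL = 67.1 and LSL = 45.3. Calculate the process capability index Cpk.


Cpu = (67.1 - 52.8) / (3 * 2.5) = 1.91
Cpl = (52.8 - 45.3) / (3 * 2.5) = 1.0
Cpk = min(1.91, 1.0) = 1.0

1.0


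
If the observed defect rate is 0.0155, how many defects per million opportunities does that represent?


DPMO = defect_rate * 1000000 = 0.0155 * 1000000

15500


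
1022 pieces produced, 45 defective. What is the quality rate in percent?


Formula: Quality Rate = Good Pieces / Total Pieces * 100
Good pieces = 1022 - 45 = 977
QR = 977 / 1022 * 100 = 95.6%

95.6%


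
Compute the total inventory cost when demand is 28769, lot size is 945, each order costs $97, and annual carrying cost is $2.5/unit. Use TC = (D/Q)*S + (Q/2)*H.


TC = 28769/945 * 97 + 945/2 * 2.5

$4134.26


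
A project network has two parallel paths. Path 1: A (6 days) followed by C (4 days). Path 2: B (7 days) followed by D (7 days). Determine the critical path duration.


Path 1 = 6 + 4 = 10 days
Path 2 = 7 + 7 = 14 days
Duration = max(10, 14) = 14 days

14 days


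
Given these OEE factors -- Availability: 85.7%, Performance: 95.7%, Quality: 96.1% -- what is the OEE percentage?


Formula: OEE = Availability * Performance * Quality / 10000
A * P = 85.7% * 95.7% / 100 = 82.01%
OEE = 82.01% * 96.1% / 100 = 78.8%

78.8%


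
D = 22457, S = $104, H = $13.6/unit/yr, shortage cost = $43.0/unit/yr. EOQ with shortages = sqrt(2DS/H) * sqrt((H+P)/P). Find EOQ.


Formula: EOQ* = sqrt(2DS/H) * sqrt((H+P)/P)
Base EOQ = sqrt(2*22457*104/13.6) = 586.05 units
Correction = sqrt((13.6+43.0)/43.0) = 1.14729
EOQ* = 586.05 * 1.14729 = 672.4 units

672.4 units


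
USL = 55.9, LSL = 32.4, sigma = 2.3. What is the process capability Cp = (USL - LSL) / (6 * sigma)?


Cp = (55.9 - 32.4) / (6 * 2.3)

1.7


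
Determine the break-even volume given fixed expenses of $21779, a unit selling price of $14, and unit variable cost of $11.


Formula: BEQ = Fixed Costs / (Price - Variable Cost)
Contribution margin = $14 - $11 = $3/unit
BEQ = ceil($21779 / $3/unit) = ceil(7259.67) = 7260 units

7260 units


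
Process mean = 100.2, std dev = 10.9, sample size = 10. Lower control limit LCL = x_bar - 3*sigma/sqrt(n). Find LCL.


LCL = 100.2 - 3 * 10.9 / sqrt(10)

89.86


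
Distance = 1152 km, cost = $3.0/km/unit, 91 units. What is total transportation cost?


TC = dist * cost * units = 1152 * 3.0 * 91 = $314496.00

$314496.00


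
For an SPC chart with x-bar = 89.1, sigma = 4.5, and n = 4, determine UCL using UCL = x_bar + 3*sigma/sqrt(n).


UCL = 89.1 + 3 * 4.5 / sqrt(4)

95.85


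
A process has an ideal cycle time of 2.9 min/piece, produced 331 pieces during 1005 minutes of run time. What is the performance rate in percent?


Formula: Performance = (Ideal CT * Total Count) / Run Time * 100
Ideal output time = 2.9 * 331 = 959.9 min
Performance = 959.9 / 1005 * 100 = 95.5%

95.5%


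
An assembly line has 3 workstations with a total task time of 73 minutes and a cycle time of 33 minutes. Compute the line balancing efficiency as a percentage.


Formula: Efficiency = Sum of Task Times / (N_stations * CT) * 100
Total station capacity = 3 stations * 33 min = 99 min
Efficiency = 73 / 99 * 100 = 73.7%

73.7%


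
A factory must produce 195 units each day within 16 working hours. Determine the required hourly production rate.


Formula: Production Rate = Daily Demand / Available Hours
Rate = 195 units/day / 16 hours/day
Rate = 12.2 units/hour

12.2 units/hour


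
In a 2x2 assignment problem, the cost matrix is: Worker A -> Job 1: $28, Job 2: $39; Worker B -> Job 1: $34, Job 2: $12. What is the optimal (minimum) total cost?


Option 1: A->1 + B->2 = $28 + $12 = $40
Option 2: A->2 + B->1 = $39 + $34 = $73
Min cost = min($40, $73) = $40

$40


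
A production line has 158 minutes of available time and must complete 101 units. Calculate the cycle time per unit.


Formula: CT = Available Time / Number of Units
CT = 158 min / 101 units
CT = 1.56 min/unit

1.56 min/unit


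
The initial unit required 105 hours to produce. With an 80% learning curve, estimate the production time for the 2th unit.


Formula: T_n = T_1 * (learning_rate)^(log2(n)) where learning_rate = rate/100
Doublings = log2(2) = 1
T_n = 105 * 0.8^1
T_n = 105 * 0.8 = 84.0 hours

84.0 hours


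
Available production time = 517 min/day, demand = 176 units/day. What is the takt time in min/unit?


Formula: Takt Time = Available Production Time / Customer Demand
Takt = 517 min/day / 176 units/day
Takt = 2.94 min/unit

2.94 min/unit


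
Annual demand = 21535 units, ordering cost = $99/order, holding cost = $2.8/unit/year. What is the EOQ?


Formula: EOQ = sqrt(2 * D * S / H)
Numerator: 2 * 21535 * 99 = 4263930
2DS/H = 4263930 / 2.8 = 1522832.1
EOQ = sqrt(1522832.1) = 1234.0 units

1234.0 units


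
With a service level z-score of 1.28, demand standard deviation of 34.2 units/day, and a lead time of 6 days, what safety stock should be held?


Formula: SS = z * sigma_d * sqrt(LT)
sqrt(LT) = sqrt(6) = 2.4495
SS = 1.28 * 34.2 * 2.4495
SS = 107.2 units

107.2 units


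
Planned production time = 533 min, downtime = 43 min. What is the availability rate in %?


Formula: Availability = (Planned Time - Downtime) / Planned Time * 100
Uptime = 533 - 43 = 490 min
Availability = 490 / 533 * 100 = 91.9%

91.9%


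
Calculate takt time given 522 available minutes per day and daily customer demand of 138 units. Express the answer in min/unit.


Formula: Takt Time = Available Production Time / Customer Demand
Takt = 522 min/day / 138 units/day
Takt = 3.78 min/unit

3.78 min/unit


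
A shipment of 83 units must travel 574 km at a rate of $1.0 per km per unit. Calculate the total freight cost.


TC = dist * cost * units = 574 * 1.0 * 83 = $47642.00

$47642.00


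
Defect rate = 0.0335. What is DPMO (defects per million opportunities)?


DPMO = defect_rate * 1000000 = 0.0335 * 1000000

33500


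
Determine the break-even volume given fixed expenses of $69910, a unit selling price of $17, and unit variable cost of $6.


Formula: BEQ = Fixed Costs / (Price - Variable Cost)
Contribution margin = $17 - $6 = $11/unit
BEQ = ceil($69910 / $11/unit) = ceil(6355.45) = 6356 units

6356 units


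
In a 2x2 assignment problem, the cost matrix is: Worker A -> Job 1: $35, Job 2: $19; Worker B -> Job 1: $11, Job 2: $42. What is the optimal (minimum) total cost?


Option 1: A->1 + B->2 = $35 + $42 = $77
Option 2: A->2 + B->1 = $19 + $11 = $30
Min cost = min($77, $30) = $30

$30


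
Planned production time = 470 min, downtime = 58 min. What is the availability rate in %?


Formula: Availability = (Planned Time - Downtime) / Planned Time * 100
Uptime = 470 - 58 = 412 min
Availability = 412 / 470 * 100 = 87.7%

87.7%


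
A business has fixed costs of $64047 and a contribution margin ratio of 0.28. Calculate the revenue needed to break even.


Formula: BER = Fixed Costs / Contribution Margin Ratio
BER = $64047 / 0.28
BER = $228739.29 (to the nearest cent)

$228739.29


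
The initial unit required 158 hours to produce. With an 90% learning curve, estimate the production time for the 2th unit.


Formula: T_n = T_1 * (learning_rate)^(log2(n)) where learning_rate = rate/100
Doublings = log2(2) = 1
T_n = 158 * 0.9^1
T_n = 158 * 0.9 = 142.2 hours

142.2 hours


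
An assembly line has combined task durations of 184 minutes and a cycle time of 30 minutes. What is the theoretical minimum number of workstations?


Formula: N_min = ceil(Sum of Task Times / Cycle Time)
N_min = ceil(184 min / 30 min) = ceil(6.1333)
N_min = 7 stations

7


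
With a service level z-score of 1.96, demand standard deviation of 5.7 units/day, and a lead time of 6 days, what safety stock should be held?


Formula: SS = z * sigma_d * sqrt(LT)
sqrt(LT) = sqrt(6) = 2.4495
SS = 1.96 * 5.7 * 2.4495
SS = 27.4 units

27.4 units


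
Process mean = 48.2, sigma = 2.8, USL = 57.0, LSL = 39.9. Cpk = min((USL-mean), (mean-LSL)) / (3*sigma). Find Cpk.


Cpu = (57.0 - 48.2) / (3 * 2.8) = 1.05
Cpl = (48.2 - 39.9) / (3 * 2.8) = 0.99
Cpk = min(1.05, 0.99) = 0.99

0.99


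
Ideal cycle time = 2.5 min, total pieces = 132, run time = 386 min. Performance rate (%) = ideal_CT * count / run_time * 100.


Formula: Performance = (Ideal CT * Total Count) / Run Time * 100
Ideal output time = 2.5 * 132 = 330.0 min
Performance = 330.0 / 386 * 100 = 85.5%

85.5%


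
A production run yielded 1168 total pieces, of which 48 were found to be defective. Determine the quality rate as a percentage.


Formula: Quality Rate = Good Pieces / Total Pieces * 100
Good pieces = 1168 - 48 = 1120
QR = 1120 / 1168 * 100 = 95.9%

95.9%


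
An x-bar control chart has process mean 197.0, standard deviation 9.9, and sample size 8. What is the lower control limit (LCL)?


LCL = 197.0 - 3 * 9.9 / sqrt(8)

186.5


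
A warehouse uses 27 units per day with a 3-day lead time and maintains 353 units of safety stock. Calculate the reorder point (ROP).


Formula: ROP = (Daily Demand * Lead Time) + Safety Stock
Demand during lead time = 27 * 3 = 81 units
ROP = 81 + 353 = 434 units

434 units


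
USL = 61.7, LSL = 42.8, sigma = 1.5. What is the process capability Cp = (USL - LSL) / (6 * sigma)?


Cp = (61.7 - 42.8) / (6 * 1.5)

2.1


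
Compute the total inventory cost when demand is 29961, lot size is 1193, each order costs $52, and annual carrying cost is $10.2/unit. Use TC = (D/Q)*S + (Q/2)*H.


TC = 29961/1193 * 52 + 1193/2 * 10.2

$7390.23


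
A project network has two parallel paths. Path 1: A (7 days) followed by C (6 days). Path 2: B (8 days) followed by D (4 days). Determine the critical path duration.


Path 1 = 7 + 6 = 13 days
Path 2 = 8 + 4 = 12 days
Duration = max(13, 12) = 13 days

13 days


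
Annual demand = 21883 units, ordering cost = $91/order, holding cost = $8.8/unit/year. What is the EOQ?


Formula: EOQ = sqrt(2 * D * S / H)
Numerator: 2 * 21883 * 91 = 3982706
2DS/H = 3982706 / 8.8 = 452580.2
EOQ = sqrt(452580.2) = 672.7 units

672.7 units


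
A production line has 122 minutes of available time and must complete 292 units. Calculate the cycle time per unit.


Formula: CT = Available Time / Number of Units
CT = 122 min / 292 units
CT = 0.42 min/unit

0.42 min/unit


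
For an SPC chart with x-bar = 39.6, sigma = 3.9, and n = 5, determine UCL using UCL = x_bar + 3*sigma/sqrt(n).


UCL = 39.6 + 3 * 3.9 / sqrt(5)

44.83


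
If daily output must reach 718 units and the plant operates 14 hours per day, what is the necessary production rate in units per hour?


Formula: Production Rate = Daily Demand / Available Hours
Rate = 718 units/day / 14 hours/day
Rate = 51.3 units/hour

51.3 units/hour


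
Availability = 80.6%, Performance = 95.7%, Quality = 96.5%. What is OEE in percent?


Formula: OEE = Availability * Performance * Quality / 10000
A * P = 80.6% * 95.7% / 100 = 77.13%
OEE = 77.13% * 96.5% / 100 = 74.4%

74.4%


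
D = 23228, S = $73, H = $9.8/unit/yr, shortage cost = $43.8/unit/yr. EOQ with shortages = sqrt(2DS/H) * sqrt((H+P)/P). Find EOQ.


Formula: EOQ* = sqrt(2DS/H) * sqrt((H+P)/P)
Base EOQ = sqrt(2*23228*73/9.8) = 588.26 units
Correction = sqrt((9.8+43.8)/43.8) = 1.10623
EOQ* = 588.26 * 1.10623 = 650.8 units

650.8 units


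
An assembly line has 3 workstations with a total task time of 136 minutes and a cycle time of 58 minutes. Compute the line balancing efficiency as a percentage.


Formula: Efficiency = Sum of Task Times / (N_stations * CT) * 100
Total station capacity = 3 stations * 58 min = 174 min
Efficiency = 136 / 174 * 100 = 78.2%

78.2%


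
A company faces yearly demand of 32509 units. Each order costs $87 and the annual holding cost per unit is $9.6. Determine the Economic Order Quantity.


Formula: EOQ = sqrt(2 * D * S / H)
Numerator: 2 * 32509 * 87 = 5656566
2DS/H = 5656566 / 9.6 = 589225.6
EOQ = sqrt(589225.6) = 767.6 units

767.6 units


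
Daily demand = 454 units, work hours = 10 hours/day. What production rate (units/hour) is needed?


Formula: Production Rate = Daily Demand / Available Hours
Rate = 454 units/day / 10 hours/day
Rate = 45.4 units/hour

45.4 units/hour


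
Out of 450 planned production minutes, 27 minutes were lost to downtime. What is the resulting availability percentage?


Formula: Availability = (Planned Time - Downtime) / Planned Time * 100
Uptime = 450 - 27 = 423 min
Availability = 423 / 450 * 100 = 94.0%

94.0%


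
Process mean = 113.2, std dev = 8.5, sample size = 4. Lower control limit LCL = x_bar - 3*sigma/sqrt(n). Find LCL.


LCL = 113.2 - 3 * 8.5 / sqrt(4)

100.45


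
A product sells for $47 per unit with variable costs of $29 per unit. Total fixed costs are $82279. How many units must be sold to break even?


Formula: BEQ = Fixed Costs / (Price - Variable Cost)
Contribution margin = $47 - $29 = $18/unit
BEQ = ceil($82279 / $18/unit) = ceil(4571.06) = 4572 units

4572 units


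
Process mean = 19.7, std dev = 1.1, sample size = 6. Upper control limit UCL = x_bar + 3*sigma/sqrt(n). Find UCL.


UCL = 19.7 + 3 * 1.1 / sqrt(6)

21.05


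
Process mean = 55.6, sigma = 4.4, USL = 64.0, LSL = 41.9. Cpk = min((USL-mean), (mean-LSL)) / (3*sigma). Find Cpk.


Cpu = (64.0 - 55.6) / (3 * 4.4) = 0.64
Cpl = (55.6 - 41.9) / (3 * 4.4) = 1.04
Cpk = min(0.64, 1.04) = 0.64

0.64


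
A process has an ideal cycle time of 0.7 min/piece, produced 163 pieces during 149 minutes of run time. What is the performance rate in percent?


Formula: Performance = (Ideal CT * Total Count) / Run Time * 100
Ideal output time = 0.7 * 163 = 114.1 min
Performance = 114.1 / 149 * 100 = 76.6%

76.6%


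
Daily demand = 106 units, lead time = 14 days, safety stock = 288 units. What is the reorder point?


Formula: ROP = (Daily Demand * Lead Time) + Safety Stock
Demand during lead time = 106 * 14 = 1484 units
ROP = 1484 + 288 = 1772 units

1772 units


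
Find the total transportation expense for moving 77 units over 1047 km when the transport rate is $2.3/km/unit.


TC = dist * cost * units = 1047 * 2.3 * 77 = $185423.70

$185423.70


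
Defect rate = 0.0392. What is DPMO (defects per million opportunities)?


DPMO = defect_rate * 1000000 = 0.0392 * 1000000

39200


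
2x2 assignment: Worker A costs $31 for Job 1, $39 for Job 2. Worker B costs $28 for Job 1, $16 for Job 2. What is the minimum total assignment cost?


Option 1: A->1 + B->2 = $31 + $16 = $47
Option 2: A->2 + B->1 = $39 + $28 = $67
Min cost = min($47, $67) = $47

$47


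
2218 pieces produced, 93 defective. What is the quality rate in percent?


Formula: Quality Rate = Good Pieces / Total Pieces * 100
Good pieces = 2218 - 93 = 2125
QR = 2125 / 2218 * 100 = 95.8%

95.8%


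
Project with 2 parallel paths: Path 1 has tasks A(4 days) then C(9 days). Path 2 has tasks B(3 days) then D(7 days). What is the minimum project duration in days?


Path 1 = 4 + 9 = 13 days
Path 2 = 3 + 7 = 10 days
Duration = max(13, 10) = 13 days

13 days


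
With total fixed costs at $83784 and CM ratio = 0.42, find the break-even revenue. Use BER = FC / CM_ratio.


Formula: BER = Fixed Costs / Contribution Margin Ratio
BER = $83784 / 0.42
BER = $199485.71 (to the nearest cent)

$199485.71


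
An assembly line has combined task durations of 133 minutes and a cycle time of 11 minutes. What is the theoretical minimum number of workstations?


Formula: N_min = ceil(Sum of Task Times / Cycle Time)
N_min = ceil(133 min / 11 min) = ceil(12.0909)
N_min = 13 stations

13


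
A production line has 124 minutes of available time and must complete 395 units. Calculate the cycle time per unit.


Formula: CT = Available Time / Number of Units
CT = 124 min / 395 units
CT = 0.31 min/unit

0.31 min/unit


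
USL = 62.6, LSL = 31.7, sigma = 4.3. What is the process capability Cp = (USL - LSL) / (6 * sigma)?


Cp = (62.6 - 31.7) / (6 * 4.3)

1.2


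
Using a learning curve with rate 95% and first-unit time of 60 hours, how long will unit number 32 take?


Formula: T_n = T_1 * (learning_rate)^(log2(n)) where learning_rate = rate/100
Doublings = log2(32) = 5
T_n = 60 * 0.95^5
T_n = 60 * 0.7738 = 46.4 hours

46.4 hours


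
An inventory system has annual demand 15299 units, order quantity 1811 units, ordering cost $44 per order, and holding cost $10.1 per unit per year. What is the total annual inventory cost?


TC = 15299/1811 * 44 + 1811/2 * 10.1

$9517.25


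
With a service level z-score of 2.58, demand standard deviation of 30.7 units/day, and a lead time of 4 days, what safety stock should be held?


Formula: SS = z * sigma_d * sqrt(LT)
sqrt(LT) = sqrt(4) = 2.0
SS = 2.58 * 30.7 * 2.0
SS = 158.4 units

158.4 units


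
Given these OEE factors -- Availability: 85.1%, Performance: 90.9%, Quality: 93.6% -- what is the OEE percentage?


Formula: OEE = Availability * Performance * Quality / 10000
A * P = 85.1% * 90.9% / 100 = 77.36%
OEE = 77.36% * 93.6% / 100 = 72.4%

72.4%


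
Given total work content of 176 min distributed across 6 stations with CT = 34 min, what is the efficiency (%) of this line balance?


Formula: Efficiency = Sum of Task Times / (N_stations * CT) * 100
Total station capacity = 6 stations * 34 min = 204 min
Efficiency = 176 / 204 * 100 = 86.3%

86.3%


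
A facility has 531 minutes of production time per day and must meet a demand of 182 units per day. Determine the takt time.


Formula: Takt Time = Available Production Time / Customer Demand
Takt = 531 min/day / 182 units/day
Takt = 2.92 min/unit

2.92 min/unit


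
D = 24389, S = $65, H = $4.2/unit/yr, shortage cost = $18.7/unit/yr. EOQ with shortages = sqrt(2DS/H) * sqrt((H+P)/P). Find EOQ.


Formula: EOQ* = sqrt(2DS/H) * sqrt((H+P)/P)
Base EOQ = sqrt(2*24389*65/4.2) = 868.85 units
Correction = sqrt((4.2+18.7)/18.7) = 1.10662
EOQ* = 868.85 * 1.10662 = 961.5 units

961.5 units


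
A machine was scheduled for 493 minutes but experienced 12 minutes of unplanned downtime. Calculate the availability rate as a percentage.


Formula: Availability = (Planned Time - Downtime) / Planned Time * 100
Uptime = 493 - 12 = 481 min
Availability = 481 / 493 * 100 = 97.6%

97.6%


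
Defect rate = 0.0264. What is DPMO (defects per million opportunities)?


DPMO = defect_rate * 1000000 = 0.0264 * 1000000

26400


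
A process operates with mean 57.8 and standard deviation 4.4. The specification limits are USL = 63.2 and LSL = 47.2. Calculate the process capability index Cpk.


Cpu = (63.2 - 57.8) / (3 * 4.4) = 0.41
Cpl = (57.8 - 47.2) / (3 * 4.4) = 0.8
Cpk = min(0.41, 0.8) = 0.41

0.41


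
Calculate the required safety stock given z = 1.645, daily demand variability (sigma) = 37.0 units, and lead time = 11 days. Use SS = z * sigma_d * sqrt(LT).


Formula: SS = z * sigma_d * sqrt(LT)
sqrt(LT) = sqrt(11) = 3.3166
SS = 1.645 * 37.0 * 3.3166
SS = 201.9 units

201.9 units


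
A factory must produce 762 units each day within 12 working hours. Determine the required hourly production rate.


Formula: Production Rate = Daily Demand / Available Hours
Rate = 762 units/day / 12 hours/day
Rate = 63.5 units/hour

63.5 units/hour


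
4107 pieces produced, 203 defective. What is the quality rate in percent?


Formula: Quality Rate = Good Pieces / Total Pieces * 100
Good pieces = 4107 - 203 = 3904
QR = 3904 / 4107 * 100 = 95.1%

95.1%


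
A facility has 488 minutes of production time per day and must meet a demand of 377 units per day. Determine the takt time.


Formula: Takt Time = Available Production Time / Customer Demand
Takt = 488 min/day / 377 units/day
Takt = 1.29 min/unit

1.29 min/unit


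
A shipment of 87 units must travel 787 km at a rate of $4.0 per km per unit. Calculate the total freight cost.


TC = dist * cost * units = 787 * 4.0 * 87 = $273876.00

$273876.00


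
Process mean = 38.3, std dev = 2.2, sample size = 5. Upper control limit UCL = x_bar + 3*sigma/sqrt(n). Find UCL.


UCL = 38.3 + 3 * 2.2 / sqrt(5)

41.25


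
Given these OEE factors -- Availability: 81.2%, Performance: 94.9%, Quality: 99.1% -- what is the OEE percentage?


Formula: OEE = Availability * Performance * Quality / 10000
A * P = 81.2% * 94.9% / 100 = 77.06%
OEE = 77.06% * 99.1% / 100 = 76.4%

76.4%


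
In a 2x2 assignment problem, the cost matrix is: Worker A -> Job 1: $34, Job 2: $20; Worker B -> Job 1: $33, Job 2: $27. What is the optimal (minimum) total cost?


Option 1: A->1 + B->2 = $34 + $27 = $61
Option 2: A->2 + B->1 = $20 + $33 = $53
Min cost = min($61, $53) = $53

$53


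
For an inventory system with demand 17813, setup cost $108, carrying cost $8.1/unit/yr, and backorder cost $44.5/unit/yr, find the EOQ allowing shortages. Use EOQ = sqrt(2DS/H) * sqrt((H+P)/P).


Formula: EOQ* = sqrt(2DS/H) * sqrt((H+P)/P)
Base EOQ = sqrt(2*17813*108/8.1) = 689.21 units
Correction = sqrt((8.1+44.5)/44.5) = 1.08721
EOQ* = 689.21 * 1.08721 = 749.3 units

749.3 units


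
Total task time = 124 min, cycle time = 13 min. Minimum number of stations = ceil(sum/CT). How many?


Formula: N_min = ceil(Sum of Task Times / Cycle Time)
N_min = ceil(124 min / 13 min) = ceil(9.5385)
N_min = 10 stations

10


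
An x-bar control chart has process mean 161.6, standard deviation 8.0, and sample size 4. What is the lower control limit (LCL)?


LCL = 161.6 - 3 * 8.0 / sqrt(4)

149.6


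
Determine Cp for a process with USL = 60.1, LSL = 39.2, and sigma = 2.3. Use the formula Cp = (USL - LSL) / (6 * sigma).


Cp = (60.1 - 39.2) / (6 * 2.3)

1.51


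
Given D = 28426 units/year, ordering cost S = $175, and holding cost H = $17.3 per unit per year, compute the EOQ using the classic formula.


Formula: EOQ = sqrt(2 * D * S / H)
Numerator: 2 * 28426 * 175 = 9949100
2DS/H = 9949100 / 17.3 = 575092.5
EOQ = sqrt(575092.5) = 758.3 units

758.3 units


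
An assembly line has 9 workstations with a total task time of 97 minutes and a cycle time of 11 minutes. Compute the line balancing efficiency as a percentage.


Formula: Efficiency = Sum of Task Times / (N_stations * CT) * 100
Total station capacity = 9 stations * 11 min = 99 min
Efficiency = 97 / 99 * 100 = 98.0%

98.0%


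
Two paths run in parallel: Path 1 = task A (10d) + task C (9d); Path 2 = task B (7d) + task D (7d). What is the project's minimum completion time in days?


Path 1 = 10 + 9 = 19 days
Path 2 = 7 + 7 = 14 days
Duration = max(19, 14) = 19 days

19 days


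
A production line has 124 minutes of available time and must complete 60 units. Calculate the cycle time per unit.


Formula: CT = Available Time / Number of Units
CT = 124 min / 60 units
CT = 2.07 min/unit

2.07 min/unit


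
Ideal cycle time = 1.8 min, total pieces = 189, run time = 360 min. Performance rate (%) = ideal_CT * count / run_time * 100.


Formula: Performance = (Ideal CT * Total Count) / Run Time * 100
Ideal output time = 1.8 * 189 = 340.2 min
Performance = 340.2 / 360 * 100 = 94.5%

94.5%


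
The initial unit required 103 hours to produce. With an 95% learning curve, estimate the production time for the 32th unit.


Formula: T_n = T_1 * (learning_rate)^(log2(n)) where learning_rate = rate/100
Doublings = log2(32) = 5
T_n = 103 * 0.95^5
T_n = 103 * 0.7738 = 79.7 hours

79.7 hours


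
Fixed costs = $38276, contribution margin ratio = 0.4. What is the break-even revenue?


Formula: BER = Fixed Costs / Contribution Margin Ratio
BER = $38276 / 0.4
BER = $95690.00 (to the nearest cent)

$95690.00


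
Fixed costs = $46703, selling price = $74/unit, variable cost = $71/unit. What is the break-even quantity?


Formula: BEQ = Fixed Costs / (Price - Variable Cost)
Contribution margin = $74 - $71 = $3/unit
BEQ = ceil($46703 / $3/unit) = ceil(15567.67) = 15568 units

15568 units


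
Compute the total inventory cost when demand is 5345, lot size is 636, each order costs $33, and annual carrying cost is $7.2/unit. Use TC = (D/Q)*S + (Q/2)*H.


TC = 5345/636 * 33 + 636/2 * 7.2

$2566.93


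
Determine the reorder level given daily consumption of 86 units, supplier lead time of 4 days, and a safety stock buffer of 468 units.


Formula: ROP = (Daily Demand * Lead Time) + Safety Stock
Demand during lead time = 86 * 4 = 344 units
ROP = 344 + 468 = 812 units

812 units


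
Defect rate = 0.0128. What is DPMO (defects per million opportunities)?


DPMO = defect_rate * 1000000 = 0.0128 * 1000000

12800


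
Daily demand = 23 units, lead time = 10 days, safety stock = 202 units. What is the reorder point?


Formula: ROP = (Daily Demand * Lead Time) + Safety Stock
Demand during lead time = 23 * 10 = 230 units
ROP = 230 + 202 = 432 units

432 units


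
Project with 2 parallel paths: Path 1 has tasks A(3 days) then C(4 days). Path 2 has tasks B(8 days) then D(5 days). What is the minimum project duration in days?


Path 1 = 3 + 4 = 7 days
Path 2 = 8 + 5 = 13 days
Duration = max(7, 13) = 13 days

13 days


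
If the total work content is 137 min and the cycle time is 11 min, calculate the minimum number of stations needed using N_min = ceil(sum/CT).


Formula: N_min = ceil(Sum of Task Times / Cycle Time)
N_min = ceil(137 min / 11 min) = ceil(12.4545)
N_min = 13 stations

13


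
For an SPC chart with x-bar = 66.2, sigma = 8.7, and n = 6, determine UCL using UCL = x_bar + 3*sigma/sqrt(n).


UCL = 66.2 + 3 * 8.7 / sqrt(6)

76.86


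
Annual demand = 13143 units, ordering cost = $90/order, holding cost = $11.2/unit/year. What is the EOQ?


Formula: EOQ = sqrt(2 * D * S / H)
Numerator: 2 * 13143 * 90 = 2365740
2DS/H = 2365740 / 11.2 = 211226.8
EOQ = sqrt(211226.8) = 459.6 units

459.6 units


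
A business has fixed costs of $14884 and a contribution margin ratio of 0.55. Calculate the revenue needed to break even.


Formula: BER = Fixed Costs / Contribution Margin Ratio
BER = $14884 / 0.55
BER = $27061.82 (to the nearest cent)

$27061.82


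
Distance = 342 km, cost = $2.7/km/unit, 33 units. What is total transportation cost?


TC = dist * cost * units = 342 * 2.7 * 33 = $30472.20

$30472.20


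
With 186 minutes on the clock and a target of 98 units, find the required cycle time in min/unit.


Formula: CT = Available Time / Number of Units
CT = 186 min / 98 units
CT = 1.9 min/unit

1.9 min/unit


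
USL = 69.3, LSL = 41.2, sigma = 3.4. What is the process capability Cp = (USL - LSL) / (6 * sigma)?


Cp = (69.3 - 41.2) / (6 * 3.4)

1.38


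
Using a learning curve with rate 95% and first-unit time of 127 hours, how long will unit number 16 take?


Formula: T_n = T_1 * (learning_rate)^(log2(n)) where learning_rate = rate/100
Doublings = log2(16) = 4
T_n = 127 * 0.95^4
T_n = 127 * 0.8145 = 103.4 hours

103.4 hours


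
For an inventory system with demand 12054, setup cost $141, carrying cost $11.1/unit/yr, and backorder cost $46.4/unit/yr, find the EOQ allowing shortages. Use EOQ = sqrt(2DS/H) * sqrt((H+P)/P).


Formula: EOQ* = sqrt(2DS/H) * sqrt((H+P)/P)
Base EOQ = sqrt(2*12054*141/11.1) = 553.39 units
Correction = sqrt((11.1+46.4)/46.4) = 1.1132
EOQ* = 553.39 * 1.1132 = 616.0 units

616.0 units


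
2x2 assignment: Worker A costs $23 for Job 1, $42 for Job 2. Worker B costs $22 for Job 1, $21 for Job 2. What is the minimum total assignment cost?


Option 1: A->1 + B->2 = $23 + $21 = $44
Option 2: A->2 + B->1 = $42 + $22 = $64
Min cost = min($44, $64) = $44

$44


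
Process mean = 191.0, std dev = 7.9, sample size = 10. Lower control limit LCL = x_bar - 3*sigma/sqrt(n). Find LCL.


LCL = 191.0 - 3 * 7.9 / sqrt(10)

183.51


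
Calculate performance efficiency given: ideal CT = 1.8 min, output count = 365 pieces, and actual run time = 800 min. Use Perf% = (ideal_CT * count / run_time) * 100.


Formula: Performance = (Ideal CT * Total Count) / Run Time * 100
Ideal output time = 1.8 * 365 = 657.0 min
Performance = 657.0 / 800 * 100 = 82.1%

82.1%


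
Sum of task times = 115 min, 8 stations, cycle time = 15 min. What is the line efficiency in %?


Formula: Efficiency = Sum of Task Times / (N_stations * CT) * 100
Total station capacity = 8 stations * 15 min = 120 min
Efficiency = 115 / 120 * 100 = 95.8%

95.8%


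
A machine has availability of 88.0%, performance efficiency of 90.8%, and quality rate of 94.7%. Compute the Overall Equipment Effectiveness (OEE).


Formula: OEE = Availability * Performance * Quality / 10000
A * P = 88.0% * 90.8% / 100 = 79.9%
OEE = 79.9% * 94.7% / 100 = 75.7%

75.7%


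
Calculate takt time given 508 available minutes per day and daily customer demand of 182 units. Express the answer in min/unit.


Formula: Takt Time = Available Production Time / Customer Demand
Takt = 508 min/day / 182 units/day
Takt = 2.79 min/unit

2.79 min/unit


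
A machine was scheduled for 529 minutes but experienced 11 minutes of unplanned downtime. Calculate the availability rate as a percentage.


Formula: Availability = (Planned Time - Downtime) / Planned Time * 100
Uptime = 529 - 11 = 518 min
Availability = 518 / 529 * 100 = 97.9%

97.9%


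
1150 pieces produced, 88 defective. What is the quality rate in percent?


Formula: Quality Rate = Good Pieces / Total Pieces * 100
Good pieces = 1150 - 88 = 1062
QR = 1062 / 1150 * 100 = 92.3%

92.3%


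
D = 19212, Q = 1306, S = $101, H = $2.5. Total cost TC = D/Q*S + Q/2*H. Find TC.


TC = 19212/1306 * 101 + 1306/2 * 2.5

$3118.27


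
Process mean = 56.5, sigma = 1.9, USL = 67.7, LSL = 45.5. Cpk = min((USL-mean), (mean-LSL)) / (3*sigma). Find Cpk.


Cpu = (67.7 - 56.5) / (3 * 1.9) = 1.96
Cpl = (56.5 - 45.5) / (3 * 1.9) = 1.93
Cpk = min(1.96, 1.93) = 1.93

1.93


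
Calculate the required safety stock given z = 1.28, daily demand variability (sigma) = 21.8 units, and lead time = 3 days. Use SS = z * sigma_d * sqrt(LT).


Formula: SS = z * sigma_d * sqrt(LT)
sqrt(LT) = sqrt(3) = 1.7321
SS = 1.28 * 21.8 * 1.7321
SS = 48.3 units

48.3 units


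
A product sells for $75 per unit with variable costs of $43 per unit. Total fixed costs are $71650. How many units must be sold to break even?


Formula: BEQ = Fixed Costs / (Price - Variable Cost)
Contribution margin = $75 - $43 = $32/unit
BEQ = ceil($71650 / $32/unit) = ceil(2239.06) = 2240 units

2240 units


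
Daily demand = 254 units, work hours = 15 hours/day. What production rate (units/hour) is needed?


Formula: Production Rate = Daily Demand / Available Hours
Rate = 254 units/day / 15 hours/day
Rate = 16.9 units/hour

16.9 units/hour


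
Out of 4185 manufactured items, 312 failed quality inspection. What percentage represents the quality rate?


Formula: Quality Rate = Good Pieces / Total Pieces * 100
Good pieces = 4185 - 312 = 3873
QR = 3873 / 4185 * 100 = 92.5%

92.5%


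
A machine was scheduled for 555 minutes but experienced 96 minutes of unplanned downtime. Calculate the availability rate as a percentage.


Formula: Availability = (Planned Time - Downtime) / Planned Time * 100
Uptime = 555 - 96 = 459 min
Availability = 459 / 555 * 100 = 82.7%

82.7%


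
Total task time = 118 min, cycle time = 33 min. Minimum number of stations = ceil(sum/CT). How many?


Formula: N_min = ceil(Sum of Task Times / Cycle Time)
N_min = ceil(118 min / 33 min) = ceil(3.5758)
N_min = 4 stations

4


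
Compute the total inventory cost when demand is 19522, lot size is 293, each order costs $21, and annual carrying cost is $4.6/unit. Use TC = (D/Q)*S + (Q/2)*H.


TC = 19522/293 * 21 + 293/2 * 4.6

$2073.09


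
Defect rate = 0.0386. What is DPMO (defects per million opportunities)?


DPMO = defect_rate * 1000000 = 0.0386 * 1000000

38600


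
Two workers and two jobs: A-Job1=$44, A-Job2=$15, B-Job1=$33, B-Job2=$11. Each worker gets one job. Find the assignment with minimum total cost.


Option 1: A->1 + B->2 = $44 + $11 = $55
Option 2: A->2 + B->1 = $15 + $33 = $48
Min cost = min($55, $48) = $48

$48


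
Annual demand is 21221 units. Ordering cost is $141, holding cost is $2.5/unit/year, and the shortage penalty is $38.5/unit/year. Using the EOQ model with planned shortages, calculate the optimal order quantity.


Formula: EOQ* = sqrt(2DS/H) * sqrt((H+P)/P)
Base EOQ = sqrt(2*21221*141/2.5) = 1547.17 units
Correction = sqrt((2.5+38.5)/38.5) = 1.03196
EOQ* = 1547.17 * 1.03196 = 1596.6 units

1596.6 units


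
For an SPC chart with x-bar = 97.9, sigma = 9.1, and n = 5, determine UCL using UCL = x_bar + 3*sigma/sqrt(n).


UCL = 97.9 + 3 * 9.1 / sqrt(5)

110.11


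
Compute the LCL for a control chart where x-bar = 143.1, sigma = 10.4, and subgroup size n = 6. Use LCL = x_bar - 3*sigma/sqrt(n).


LCL = 143.1 - 3 * 10.4 / sqrt(6)

130.36


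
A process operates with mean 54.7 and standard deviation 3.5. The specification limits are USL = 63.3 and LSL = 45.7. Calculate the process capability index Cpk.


Cpu = (63.3 - 54.7) / (3 * 3.5) = 0.82
Cpl = (54.7 - 45.7) / (3 * 3.5) = 0.86
Cpk = min(0.82, 0.86) = 0.82

0.82


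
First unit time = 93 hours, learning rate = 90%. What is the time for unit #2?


Formula: T_n = T_1 * (learning_rate)^(log2(n)) where learning_rate = rate/100
Doublings = log2(2) = 1
T_n = 93 * 0.9^1
T_n = 93 * 0.9 = 83.7 hours

83.7 hours


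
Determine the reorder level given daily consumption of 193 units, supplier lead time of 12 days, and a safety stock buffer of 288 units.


Formula: ROP = (Daily Demand * Lead Time) + Safety Stock
Demand during lead time = 193 * 12 = 2316 units
ROP = 2316 + 288 = 2604 units

2604 units


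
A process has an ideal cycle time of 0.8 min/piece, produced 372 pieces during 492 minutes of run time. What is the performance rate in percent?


Formula: Performance = (Ideal CT * Total Count) / Run Time * 100
Ideal output time = 0.8 * 372 = 297.6 min
Performance = 297.6 / 492 * 100 = 60.5%

60.5%


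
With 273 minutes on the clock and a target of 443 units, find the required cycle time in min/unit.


Formula: CT = Available Time / Number of Units
CT = 273 min / 443 units
CT = 0.62 min/unit

0.62 min/unit


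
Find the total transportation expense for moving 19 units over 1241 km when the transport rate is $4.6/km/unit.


TC = dist * cost * units = 1241 * 4.6 * 19 = $108463.40

$108463.40


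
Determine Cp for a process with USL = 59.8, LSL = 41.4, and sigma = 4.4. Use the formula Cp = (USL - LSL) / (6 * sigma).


Cp = (59.8 - 41.4) / (6 * 4.4)

0.7


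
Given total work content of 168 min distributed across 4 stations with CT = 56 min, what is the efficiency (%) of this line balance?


Formula: Efficiency = Sum of Task Times / (N_stations * CT) * 100
Total station capacity = 4 stations * 56 min = 224 min
Efficiency = 168 / 224 * 100 = 75.0%

75.0%


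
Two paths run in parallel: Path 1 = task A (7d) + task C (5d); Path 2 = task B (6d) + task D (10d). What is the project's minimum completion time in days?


Path 1 = 7 + 5 = 12 days
Path 2 = 6 + 10 = 16 days
Duration = max(12, 16) = 16 days

16 days


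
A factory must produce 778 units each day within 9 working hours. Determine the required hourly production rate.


Formula: Production Rate = Daily Demand / Available Hours
Rate = 778 units/day / 9 hours/day
Rate = 86.4 units/hour

86.4 units/hour


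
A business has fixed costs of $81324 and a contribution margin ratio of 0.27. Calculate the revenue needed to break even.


Formula: BER = Fixed Costs / Contribution Margin Ratio
BER = $81324 / 0.27
BER = $301200.00 (to the nearest cent)

$301200.00


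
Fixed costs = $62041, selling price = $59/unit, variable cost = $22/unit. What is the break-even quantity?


Formula: BEQ = Fixed Costs / (Price - Variable Cost)
Contribution margin = $59 - $22 = $37/unit
BEQ = ceil($62041 / $37/unit) = ceil(1676.78) = 1677 units

1677 units


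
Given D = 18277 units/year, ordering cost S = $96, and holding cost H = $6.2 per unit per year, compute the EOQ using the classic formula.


Formula: EOQ = sqrt(2 * D * S / H)
Numerator: 2 * 18277 * 96 = 3509184
2DS/H = 3509184 / 6.2 = 565997.4
EOQ = sqrt(565997.4) = 752.3 units

752.3 units


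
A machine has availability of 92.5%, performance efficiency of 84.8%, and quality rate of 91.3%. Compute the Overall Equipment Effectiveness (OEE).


Formula: OEE = Availability * Performance * Quality / 10000
A * P = 92.5% * 84.8% / 100 = 78.44%
OEE = 78.44% * 91.3% / 100 = 71.6%

71.6%


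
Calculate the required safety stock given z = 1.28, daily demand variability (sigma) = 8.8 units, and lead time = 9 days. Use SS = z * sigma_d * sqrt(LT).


Formula: SS = z * sigma_d * sqrt(LT)
sqrt(LT) = sqrt(9) = 3.0
SS = 1.28 * 8.8 * 3.0
SS = 33.8 units

33.8 units


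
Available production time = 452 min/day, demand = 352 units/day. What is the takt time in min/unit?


Formula: Takt Time = Available Production Time / Customer Demand
Takt = 452 min/day / 352 units/day
Takt = 1.28 min/unit

1.28 min/unit


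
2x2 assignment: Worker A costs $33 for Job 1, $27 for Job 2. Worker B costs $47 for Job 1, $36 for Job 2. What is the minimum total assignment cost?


Option 1: A->1 + B->2 = $33 + $36 = $69
Option 2: A->2 + B->1 = $27 + $47 = $74
Min cost = min($69, $74) = $69

$69


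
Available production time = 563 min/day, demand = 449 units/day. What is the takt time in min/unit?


Formula: Takt Time = Available Production Time / Customer Demand
Takt = 563 min/day / 449 units/day
Takt = 1.25 min/unit

1.25 min/unit
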